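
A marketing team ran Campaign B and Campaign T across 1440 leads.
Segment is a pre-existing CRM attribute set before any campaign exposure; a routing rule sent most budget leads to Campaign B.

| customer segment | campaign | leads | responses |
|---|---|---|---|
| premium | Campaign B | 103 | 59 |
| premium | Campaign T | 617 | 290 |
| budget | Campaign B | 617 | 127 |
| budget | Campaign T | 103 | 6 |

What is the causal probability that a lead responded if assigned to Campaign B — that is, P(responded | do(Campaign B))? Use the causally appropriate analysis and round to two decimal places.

The stratified and pooled comparisons disagree (Campaign B wins within each customer segment; Campaign T wins overall), so the answer turns on the causal role of customer segment.
Customer segment satisfies the back-door criterion: it is not a descendant of the campaign, and it blocks the spurious path from campaign to outcome. Adjusting for it (i.e., using the within-customer segment rates) gives the causal effect.
Standardising Campaign B to the population customer segment mix: 0.500·59/103 + 0.500·127/617 = 0.389.

0.39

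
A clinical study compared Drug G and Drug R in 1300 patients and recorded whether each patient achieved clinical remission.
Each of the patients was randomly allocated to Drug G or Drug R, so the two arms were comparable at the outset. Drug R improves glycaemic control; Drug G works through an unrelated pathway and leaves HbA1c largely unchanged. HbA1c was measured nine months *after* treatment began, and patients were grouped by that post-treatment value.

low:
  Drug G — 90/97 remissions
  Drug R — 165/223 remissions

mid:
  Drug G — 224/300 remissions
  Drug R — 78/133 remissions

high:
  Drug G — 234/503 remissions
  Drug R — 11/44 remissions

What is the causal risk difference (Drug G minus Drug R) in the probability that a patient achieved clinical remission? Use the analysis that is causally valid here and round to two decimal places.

The HbA1c-specific comparison favours Drug G throughout, but the pooled figures favour Drug R. The question is whether to condition on HbA1c.
HbA1c is recorded after the drug and is itself shifted by it — it sits on the causal path from drug to outcome. Conditioning on a mediator would strip out part of the effect we want; the pooled comparison gives the total causal effect.
The causal difference is the pooled difference: 0.609 − 0.635 = -0.026.

-0.03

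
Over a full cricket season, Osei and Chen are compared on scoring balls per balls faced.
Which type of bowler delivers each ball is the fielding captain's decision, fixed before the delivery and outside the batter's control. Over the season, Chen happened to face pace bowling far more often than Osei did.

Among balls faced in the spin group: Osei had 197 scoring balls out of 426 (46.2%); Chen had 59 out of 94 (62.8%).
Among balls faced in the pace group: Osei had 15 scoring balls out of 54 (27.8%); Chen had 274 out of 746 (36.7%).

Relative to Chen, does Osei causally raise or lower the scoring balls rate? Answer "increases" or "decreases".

decreases

The bowling type-specific comparison favours Chen throughout, but the pooled figures favour Osei. The question is whether to condition on bowling type.
Bowling type differs across players for reasons unrelated to any effect of the player itself, and it separately predicts the outcome — a classic confounder. We must compare within bowling type levels.
Within each level — spin: 46.2% vs 62.8%; pace: 27.8% vs 36.7% — Chen is higher every time.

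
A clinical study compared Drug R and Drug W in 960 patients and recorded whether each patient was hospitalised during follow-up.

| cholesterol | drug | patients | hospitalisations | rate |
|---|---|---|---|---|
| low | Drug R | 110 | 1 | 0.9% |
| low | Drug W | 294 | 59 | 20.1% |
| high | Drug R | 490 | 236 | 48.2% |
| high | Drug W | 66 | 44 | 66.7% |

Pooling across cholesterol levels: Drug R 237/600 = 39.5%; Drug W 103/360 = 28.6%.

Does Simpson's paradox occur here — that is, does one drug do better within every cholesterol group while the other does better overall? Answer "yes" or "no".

yes

Within each cholesterol level (low 0.9% vs 20.1%; high 48.2% vs 66.7%), Drug R has the lower rate every time. Pooled: 39.5% vs 28.6% — Drug W has the lower rate overall. The two comparisons disagree.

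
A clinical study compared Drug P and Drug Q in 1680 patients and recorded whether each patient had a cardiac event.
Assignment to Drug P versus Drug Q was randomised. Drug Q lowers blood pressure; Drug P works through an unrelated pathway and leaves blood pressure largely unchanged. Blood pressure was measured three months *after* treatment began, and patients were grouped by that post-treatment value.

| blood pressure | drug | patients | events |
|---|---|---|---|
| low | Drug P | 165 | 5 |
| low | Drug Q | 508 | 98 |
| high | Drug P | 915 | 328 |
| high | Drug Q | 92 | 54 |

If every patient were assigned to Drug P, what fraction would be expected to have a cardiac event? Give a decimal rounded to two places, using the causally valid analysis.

Drug P is lower inside every blood pressure stratum but Drug Q is lower in aggregate. Whether to stratify depends on how blood pressure relates to the drug.
Blood pressure lies on the pathway drug → blood pressure → outcome, so adjusting for it blocks the indirect effect. For the total causal effect of drug, use the unadjusted pooled rates.
So P(outcome | do(Drug P)) is just the pooled rate for Drug P: 333/1080 = 0.308.

0.31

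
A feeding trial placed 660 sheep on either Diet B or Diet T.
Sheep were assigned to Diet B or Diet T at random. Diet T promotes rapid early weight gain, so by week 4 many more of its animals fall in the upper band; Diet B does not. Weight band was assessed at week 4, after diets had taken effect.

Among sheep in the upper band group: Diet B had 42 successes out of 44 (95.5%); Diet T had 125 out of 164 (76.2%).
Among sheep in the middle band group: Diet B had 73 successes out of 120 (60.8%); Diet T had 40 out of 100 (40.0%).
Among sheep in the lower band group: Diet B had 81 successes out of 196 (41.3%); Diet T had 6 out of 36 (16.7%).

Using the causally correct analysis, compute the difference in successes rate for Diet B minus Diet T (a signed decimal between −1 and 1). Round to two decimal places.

Stratifying would compare diets among sheep the diets themselves sorted into week-4 weight band groups — a form of selection on an intermediate. The unconditioned pooled rates give the total causal effect.
The causal difference is the pooled difference: 0.544 − 0.570 = -0.026.

-0.03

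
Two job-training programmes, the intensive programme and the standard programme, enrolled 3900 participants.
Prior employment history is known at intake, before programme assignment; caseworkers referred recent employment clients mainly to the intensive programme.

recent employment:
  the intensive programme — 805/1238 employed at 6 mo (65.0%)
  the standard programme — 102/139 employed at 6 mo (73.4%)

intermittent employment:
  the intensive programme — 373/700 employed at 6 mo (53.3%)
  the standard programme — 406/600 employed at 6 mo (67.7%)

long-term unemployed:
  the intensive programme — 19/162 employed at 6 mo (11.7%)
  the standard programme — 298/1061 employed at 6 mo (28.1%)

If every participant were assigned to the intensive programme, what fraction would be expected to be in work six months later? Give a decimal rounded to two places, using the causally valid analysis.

0.44

Nothing the programme does changes prior employment history; the imbalance is an allocation artefact. With prior employment history also predicting the outcome, the pooled figure is confounded, and the within-stratum comparison is the causal one.
Standardising the intensive programme to the population prior employment history mix: 0.353·805/1238 + 0.333·373/700 + 0.314·19/162 = 0.444.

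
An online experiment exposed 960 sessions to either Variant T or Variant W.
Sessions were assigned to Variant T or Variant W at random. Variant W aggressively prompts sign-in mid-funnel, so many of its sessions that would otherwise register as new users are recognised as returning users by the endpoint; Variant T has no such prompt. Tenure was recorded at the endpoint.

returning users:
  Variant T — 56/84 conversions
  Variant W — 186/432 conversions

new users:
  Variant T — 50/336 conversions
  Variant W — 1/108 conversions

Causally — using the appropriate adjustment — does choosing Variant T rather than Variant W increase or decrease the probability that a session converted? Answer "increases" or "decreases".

Within every user tenure level Variant T has the higher rate, yet pooled Variant W does — Simpson's reversal.
Stratifying would compare variants among sessions the variants themselves sorted into user tenure groups — a form of selection on an intermediate. The unconditioned pooled rates give the total causal effect.
Pooled: Variant T 25.2% vs Variant W 34.6%; Variant W is higher overall.

decreases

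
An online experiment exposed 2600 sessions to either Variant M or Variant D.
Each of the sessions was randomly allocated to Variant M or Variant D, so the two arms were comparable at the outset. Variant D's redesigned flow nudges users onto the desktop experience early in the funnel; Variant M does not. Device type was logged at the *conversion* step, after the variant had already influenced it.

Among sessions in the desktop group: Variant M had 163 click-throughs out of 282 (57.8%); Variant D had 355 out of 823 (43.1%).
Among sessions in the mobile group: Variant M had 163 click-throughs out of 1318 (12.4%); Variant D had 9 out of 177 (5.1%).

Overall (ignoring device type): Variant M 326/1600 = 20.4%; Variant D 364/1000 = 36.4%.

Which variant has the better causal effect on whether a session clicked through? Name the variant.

Because the variant influences device type, device type is a post-treatment mediator, not a confounder. Stratifying on it would bias the estimate; the causal effect is the crude pooled difference.
Pooled: Variant M 20.4% vs Variant D 36.4%; Variant D is higher overall.

Variant D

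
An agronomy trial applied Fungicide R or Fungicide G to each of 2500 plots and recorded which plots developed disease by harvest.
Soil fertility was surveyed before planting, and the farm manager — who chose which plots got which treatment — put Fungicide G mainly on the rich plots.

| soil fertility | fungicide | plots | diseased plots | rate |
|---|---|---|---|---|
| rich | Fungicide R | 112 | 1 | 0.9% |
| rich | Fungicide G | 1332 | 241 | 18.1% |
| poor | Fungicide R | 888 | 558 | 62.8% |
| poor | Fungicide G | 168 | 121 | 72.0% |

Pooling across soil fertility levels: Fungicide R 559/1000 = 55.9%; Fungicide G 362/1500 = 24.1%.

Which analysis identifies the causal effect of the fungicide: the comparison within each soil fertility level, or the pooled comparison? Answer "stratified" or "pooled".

stratified

The imbalance in soil fertility arose from how plots were allocated, not from anything the fungicide did; and soil fertility independently affects the outcome. The pooled gap is confounded — condition on soil fertility.
Within each level — rich: 0.9% vs 18.1%; poor: 62.8% vs 72.0% — Fungicide R is lower every time.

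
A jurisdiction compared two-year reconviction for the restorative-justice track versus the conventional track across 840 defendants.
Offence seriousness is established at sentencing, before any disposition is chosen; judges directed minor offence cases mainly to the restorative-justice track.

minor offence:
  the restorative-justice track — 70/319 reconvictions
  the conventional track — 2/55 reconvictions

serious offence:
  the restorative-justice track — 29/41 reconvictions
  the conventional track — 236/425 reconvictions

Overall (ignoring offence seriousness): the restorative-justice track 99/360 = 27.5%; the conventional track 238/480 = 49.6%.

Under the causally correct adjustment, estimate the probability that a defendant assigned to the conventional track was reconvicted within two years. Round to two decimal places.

The offence seriousness-specific comparison favours the conventional track throughout, but the pooled figures favour the restorative-justice track. The question is whether to condition on offence seriousness.
The imbalance in offence seriousness arose from how defendants were allocated, not from anything the disposition did; and offence seriousness independently affects the outcome. The pooled gap is confounded — condition on offence seriousness.
Standardising the conventional track to the population offence seriousness mix: 0.445·2/55 + 0.555·236/425 = 0.324.

0.32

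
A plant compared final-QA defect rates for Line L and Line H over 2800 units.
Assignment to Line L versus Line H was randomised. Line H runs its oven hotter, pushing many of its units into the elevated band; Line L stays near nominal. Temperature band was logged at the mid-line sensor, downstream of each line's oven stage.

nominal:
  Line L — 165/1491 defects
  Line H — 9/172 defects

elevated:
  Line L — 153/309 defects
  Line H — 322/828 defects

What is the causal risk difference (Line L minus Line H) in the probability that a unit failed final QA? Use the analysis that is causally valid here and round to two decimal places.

The stratified and pooled comparisons disagree (Line H wins within each in-process temperature band; Line L wins overall), so the answer turns on the causal role of in-process temperature band.
In-process temperature band here is a post-treatment variable shaped by the line; conditioning on it would introduce bias rather than remove it. The overall comparison is the causal one.
The causal difference is the pooled difference: 0.177 − 0.331 = -0.154.

-0.15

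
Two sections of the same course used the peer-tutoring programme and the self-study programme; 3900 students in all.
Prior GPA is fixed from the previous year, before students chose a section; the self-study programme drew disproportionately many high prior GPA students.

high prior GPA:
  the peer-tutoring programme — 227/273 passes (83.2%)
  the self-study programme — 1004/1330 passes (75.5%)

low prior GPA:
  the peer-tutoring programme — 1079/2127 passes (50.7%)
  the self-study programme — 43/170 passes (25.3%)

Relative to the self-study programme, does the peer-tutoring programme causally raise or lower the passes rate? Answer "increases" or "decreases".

increases

the peer-tutoring programme is higher inside every prior GPA band stratum but the self-study programme is higher in aggregate. Whether to stratify depends on how prior GPA band relates to the teaching method.
Nothing the teaching method does changes prior GPA band; the imbalance is an allocation artefact. With prior GPA band also predicting the outcome, the pooled figure is confounded, and the within-stratum comparison is the causal one.
Within each level — high prior GPA: 83.2% vs 75.5%; low prior GPA: 50.7% vs 25.3% — the peer-tutoring programme is higher every time.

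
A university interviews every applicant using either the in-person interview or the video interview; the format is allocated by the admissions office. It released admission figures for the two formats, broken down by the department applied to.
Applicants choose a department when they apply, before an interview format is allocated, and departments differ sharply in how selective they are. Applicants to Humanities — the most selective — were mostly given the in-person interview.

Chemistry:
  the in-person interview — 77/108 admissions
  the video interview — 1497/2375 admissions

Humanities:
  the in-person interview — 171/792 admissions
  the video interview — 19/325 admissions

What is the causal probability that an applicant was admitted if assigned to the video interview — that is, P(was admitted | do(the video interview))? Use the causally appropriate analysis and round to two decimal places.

0.45

The department-specific comparison favours the in-person interview throughout, but the pooled figures favour the video interview. The question is whether to condition on department.
Nothing the interview format does changes department; the imbalance is an allocation artefact. With department also predicting the outcome, the pooled figure is confounded, and the within-stratum comparison is the causal one.
Standardising the video interview to the population department mix: 0.690·1497/2375 + 0.310·19/325 = 0.453.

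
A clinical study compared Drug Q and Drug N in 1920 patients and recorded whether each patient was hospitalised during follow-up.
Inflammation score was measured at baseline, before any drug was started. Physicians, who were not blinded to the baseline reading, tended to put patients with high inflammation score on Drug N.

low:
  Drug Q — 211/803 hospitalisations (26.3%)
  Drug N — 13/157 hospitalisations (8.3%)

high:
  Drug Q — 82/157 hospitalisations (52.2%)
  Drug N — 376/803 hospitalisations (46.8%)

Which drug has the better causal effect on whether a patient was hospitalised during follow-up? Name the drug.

Drug N

Nothing the drug does changes inflammation score; the imbalance is an allocation artefact. With inflammation score also predicting the outcome, the pooled figure is confounded, and the within-stratum comparison is the causal one.
Within each level — low: 26.3% vs 8.3%; high: 52.2% vs 46.8% — Drug N is lower every time.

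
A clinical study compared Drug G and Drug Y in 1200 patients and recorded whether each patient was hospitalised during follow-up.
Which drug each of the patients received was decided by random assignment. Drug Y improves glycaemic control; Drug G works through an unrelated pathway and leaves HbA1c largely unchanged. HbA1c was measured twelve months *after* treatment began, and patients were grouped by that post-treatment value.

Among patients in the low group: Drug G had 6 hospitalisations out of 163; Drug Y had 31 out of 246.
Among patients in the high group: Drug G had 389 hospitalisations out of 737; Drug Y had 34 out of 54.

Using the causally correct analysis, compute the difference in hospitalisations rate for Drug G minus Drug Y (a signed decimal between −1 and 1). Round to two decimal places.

+0.22

HbA1c lies on the pathway drug → HbA1c → outcome, so adjusting for it blocks the indirect effect. For the total causal effect of drug, use the unadjusted pooled rates.
The causal difference is the pooled difference: 0.439 − 0.217 = +0.222.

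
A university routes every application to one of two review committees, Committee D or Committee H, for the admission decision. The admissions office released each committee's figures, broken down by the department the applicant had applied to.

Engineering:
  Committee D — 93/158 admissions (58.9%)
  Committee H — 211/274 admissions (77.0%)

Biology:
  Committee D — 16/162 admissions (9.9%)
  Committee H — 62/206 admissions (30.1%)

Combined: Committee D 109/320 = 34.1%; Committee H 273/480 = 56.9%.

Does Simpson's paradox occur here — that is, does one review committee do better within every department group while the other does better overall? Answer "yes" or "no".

Within each department level (Engineering 58.9% vs 77.0%; Biology 9.9% vs 30.1%), Committee H has the higher rate every time. Pooled: 34.1% vs 56.9% — Committee H has the higher rate overall. They agree.

no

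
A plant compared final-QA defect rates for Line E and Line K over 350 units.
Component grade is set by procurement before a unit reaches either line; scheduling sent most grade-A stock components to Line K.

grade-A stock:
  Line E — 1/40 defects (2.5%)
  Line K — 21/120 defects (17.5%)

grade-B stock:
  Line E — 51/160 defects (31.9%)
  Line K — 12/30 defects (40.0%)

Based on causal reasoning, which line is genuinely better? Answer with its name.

Line E

The stratified and pooled comparisons disagree (Line E wins within each component grade; Line K wins overall), so the answer turns on the causal role of component grade.
Nothing the line does changes component grade; the imbalance is an allocation artefact. With component grade also predicting the outcome, the pooled figure is confounded, and the within-stratum comparison is the causal one.
Within each level — grade-A stock: 2.5% vs 17.5%; grade-B stock: 31.9% vs 40.0% — Line E is lower every time.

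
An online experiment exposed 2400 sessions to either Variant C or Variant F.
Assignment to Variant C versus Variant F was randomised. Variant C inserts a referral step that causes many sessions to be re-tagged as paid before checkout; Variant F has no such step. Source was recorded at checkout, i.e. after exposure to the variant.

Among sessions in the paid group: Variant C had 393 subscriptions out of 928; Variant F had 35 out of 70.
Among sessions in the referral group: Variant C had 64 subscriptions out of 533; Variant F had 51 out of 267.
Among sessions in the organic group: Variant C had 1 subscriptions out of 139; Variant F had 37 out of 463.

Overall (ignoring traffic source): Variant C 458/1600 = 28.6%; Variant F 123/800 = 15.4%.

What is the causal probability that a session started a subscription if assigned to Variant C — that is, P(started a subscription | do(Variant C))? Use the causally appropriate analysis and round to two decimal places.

Because the variant influences traffic source, traffic source is a post-treatment mediator, not a confounder. Stratifying on it would bias the estimate; the causal effect is the crude pooled difference.
So P(outcome | do(Variant C)) is just the pooled rate for Variant C: 458/1600 = 0.286.

0.29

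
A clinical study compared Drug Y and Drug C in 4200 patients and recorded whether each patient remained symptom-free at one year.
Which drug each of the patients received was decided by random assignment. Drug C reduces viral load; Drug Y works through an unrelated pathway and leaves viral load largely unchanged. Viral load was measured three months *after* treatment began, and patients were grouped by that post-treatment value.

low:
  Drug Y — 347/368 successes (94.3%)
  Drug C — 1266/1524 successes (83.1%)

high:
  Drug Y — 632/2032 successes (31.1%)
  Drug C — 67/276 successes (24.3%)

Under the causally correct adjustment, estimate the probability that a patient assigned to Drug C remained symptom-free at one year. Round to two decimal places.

0.74

The stratified and pooled comparisons disagree (Drug Y wins within each viral load; Drug C wins overall), so the answer turns on the causal role of viral load.
Viral load lies on the pathway drug → viral load → outcome, so adjusting for it blocks the indirect effect. For the total causal effect of drug, use the unadjusted pooled rates.
So P(outcome | do(Drug C)) is just the pooled rate for Drug C: 1333/1800 = 0.741.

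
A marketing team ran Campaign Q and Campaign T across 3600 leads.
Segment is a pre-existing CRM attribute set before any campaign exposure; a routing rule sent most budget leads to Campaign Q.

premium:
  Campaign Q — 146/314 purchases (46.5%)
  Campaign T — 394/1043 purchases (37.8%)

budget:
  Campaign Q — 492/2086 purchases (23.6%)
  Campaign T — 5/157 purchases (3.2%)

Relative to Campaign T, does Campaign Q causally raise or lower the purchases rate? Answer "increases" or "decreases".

increases

Campaign Q is higher inside every customer segment stratum but Campaign T is higher in aggregate. Whether to stratify depends on how customer segment relates to the campaign.
Since customer segment is a pre-existing factor (not a product of the campaign) and it affects the outcome on its own, it is a confounder. The stratified rates, not the pooled rate, identify the causal effect.
Within each level — premium: 46.5% vs 37.8%; budget: 23.6% vs 3.2% — Campaign Q is higher every time.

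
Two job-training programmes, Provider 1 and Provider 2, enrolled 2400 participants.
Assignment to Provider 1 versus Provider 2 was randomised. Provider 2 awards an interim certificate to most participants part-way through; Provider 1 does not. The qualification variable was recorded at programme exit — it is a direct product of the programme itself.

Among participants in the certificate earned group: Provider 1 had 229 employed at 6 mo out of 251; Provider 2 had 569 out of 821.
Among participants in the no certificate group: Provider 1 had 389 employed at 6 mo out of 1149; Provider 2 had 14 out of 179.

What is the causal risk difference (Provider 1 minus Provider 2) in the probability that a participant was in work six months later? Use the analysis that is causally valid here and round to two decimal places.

The stratified and pooled comparisons disagree (Provider 1 wins within each qualification attained during the programme; Provider 2 wins overall), so the answer turns on the causal role of qualification attained during the programme.
Qualification attained during the programme is recorded after the programme and is itself shifted by it — it sits on the causal path from programme to outcome. Conditioning on a mediator would strip out part of the effect we want; the pooled comparison gives the total causal effect.
The causal difference is the pooled difference: 0.441 − 0.583 = -0.142.

-0.14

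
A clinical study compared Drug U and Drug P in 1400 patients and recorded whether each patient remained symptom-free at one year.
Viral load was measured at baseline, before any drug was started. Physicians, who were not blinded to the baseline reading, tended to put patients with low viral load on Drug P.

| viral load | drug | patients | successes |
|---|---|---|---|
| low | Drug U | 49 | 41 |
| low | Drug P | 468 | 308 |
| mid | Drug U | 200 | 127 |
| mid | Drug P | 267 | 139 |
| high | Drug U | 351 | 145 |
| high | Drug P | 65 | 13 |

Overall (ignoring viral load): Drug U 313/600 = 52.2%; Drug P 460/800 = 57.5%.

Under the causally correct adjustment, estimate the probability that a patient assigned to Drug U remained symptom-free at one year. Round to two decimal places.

The viral load-specific comparison favours Drug U throughout, but the pooled figures favour Drug P. The question is whether to condition on viral load.
Viral load is set before the drug has any effect — it is not caused by the drug — and it independently drives the outcome. That makes it a confounder, so the causal comparison is within viral load levels.
Standardising Drug U to the population viral load mix: 0.369·41/49 + 0.334·127/200 + 0.297·145/351 = 0.644.

0.64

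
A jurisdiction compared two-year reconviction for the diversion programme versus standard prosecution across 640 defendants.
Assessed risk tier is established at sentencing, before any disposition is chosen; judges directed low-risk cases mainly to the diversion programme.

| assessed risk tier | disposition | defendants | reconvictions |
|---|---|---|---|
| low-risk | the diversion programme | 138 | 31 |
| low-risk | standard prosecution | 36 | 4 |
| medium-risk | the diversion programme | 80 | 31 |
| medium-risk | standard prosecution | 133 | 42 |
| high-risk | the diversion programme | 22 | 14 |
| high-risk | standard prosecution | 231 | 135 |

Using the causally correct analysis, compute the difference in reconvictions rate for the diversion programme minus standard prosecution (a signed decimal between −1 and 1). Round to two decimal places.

+0.08

The imbalance in assessed risk tier arose from how defendants were allocated, not from anything the disposition did; and assessed risk tier independently affects the outcome. The pooled gap is confounded — condition on assessed risk tier.
Adjusting over the population distribution of assessed risk tier: 0.272·(0.225−0.111) + 0.333·(0.388−0.316) + 0.395·(0.636−0.584) = +0.075.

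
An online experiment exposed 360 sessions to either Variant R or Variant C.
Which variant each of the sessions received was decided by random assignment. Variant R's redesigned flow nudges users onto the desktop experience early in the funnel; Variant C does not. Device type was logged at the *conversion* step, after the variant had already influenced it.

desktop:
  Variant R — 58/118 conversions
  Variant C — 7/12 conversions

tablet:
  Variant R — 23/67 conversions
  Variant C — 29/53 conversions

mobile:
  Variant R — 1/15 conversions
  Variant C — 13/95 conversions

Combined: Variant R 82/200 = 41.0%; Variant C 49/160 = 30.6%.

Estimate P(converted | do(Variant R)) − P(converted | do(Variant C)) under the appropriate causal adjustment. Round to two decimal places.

+0.10

Variant C is higher inside every device type stratum but Variant R is higher in aggregate. Whether to stratify depends on how device type relates to the variant.
Stratifying would compare variants among sessions the variants themselves sorted into device type groups — a form of selection on an intermediate. The unconditioned pooled rates give the total causal effect.
The causal difference is the pooled difference: 0.410 − 0.306 = +0.104.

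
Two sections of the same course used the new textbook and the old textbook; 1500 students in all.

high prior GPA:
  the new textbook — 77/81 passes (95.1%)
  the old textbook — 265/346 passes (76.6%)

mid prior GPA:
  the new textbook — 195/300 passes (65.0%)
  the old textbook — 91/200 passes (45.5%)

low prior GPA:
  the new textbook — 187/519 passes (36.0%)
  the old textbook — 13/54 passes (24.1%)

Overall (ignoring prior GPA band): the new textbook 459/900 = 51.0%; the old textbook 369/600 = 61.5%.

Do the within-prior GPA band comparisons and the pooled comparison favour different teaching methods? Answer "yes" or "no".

yes

Within each prior GPA band level (high prior GPA 95.1% vs 76.6%; mid prior GPA 65.0% vs 45.5%; low prior GPA 36.0% vs 24.1%), the new textbook has the higher rate every time. Pooled: 51.0% vs 61.5% — the old textbook has the higher rate overall. The two comparisons disagree.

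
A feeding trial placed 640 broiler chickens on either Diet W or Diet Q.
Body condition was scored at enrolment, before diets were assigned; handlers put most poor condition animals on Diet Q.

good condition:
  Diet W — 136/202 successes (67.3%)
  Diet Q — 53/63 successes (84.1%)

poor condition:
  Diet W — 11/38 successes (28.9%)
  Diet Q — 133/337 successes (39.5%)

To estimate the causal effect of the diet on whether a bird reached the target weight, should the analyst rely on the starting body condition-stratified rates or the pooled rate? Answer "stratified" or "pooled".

The starting body condition-specific comparison favours Diet Q throughout, but the pooled figures favour Diet W. The question is whether to condition on starting body condition.
Starting body condition is set before the diet has any effect — it is not caused by the diet — and it independently drives the outcome. That makes it a confounder, so the causal comparison is within starting body condition levels.
Within each level — good condition: 67.3% vs 84.1%; poor condition: 28.9% vs 39.5% — Diet Q is higher every time.

stratified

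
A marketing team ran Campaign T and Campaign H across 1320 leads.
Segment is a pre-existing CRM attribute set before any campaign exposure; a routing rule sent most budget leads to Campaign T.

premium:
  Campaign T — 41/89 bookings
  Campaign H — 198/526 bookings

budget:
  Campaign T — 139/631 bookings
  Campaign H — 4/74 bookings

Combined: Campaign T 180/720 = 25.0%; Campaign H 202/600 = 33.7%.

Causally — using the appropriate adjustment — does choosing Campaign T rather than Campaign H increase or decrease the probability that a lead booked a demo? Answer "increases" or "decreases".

increases

Customer segment differs across campaigns for reasons unrelated to any effect of the campaign itself, and it separately predicts the outcome — a classic confounder. We must compare within customer segment levels.
Within each level — premium: 46.1% vs 37.6%; budget: 22.0% vs 5.4% — Campaign T is higher every time.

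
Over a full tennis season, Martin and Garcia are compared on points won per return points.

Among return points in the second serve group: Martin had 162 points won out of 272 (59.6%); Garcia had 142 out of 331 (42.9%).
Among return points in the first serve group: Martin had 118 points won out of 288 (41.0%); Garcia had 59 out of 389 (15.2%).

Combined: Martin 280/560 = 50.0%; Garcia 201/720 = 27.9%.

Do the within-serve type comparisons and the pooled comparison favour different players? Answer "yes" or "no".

no

Within each serve type level (second serve 59.6% vs 42.9%; first serve 41.0% vs 15.2%), Martin has the higher rate every time. Pooled: 50.0% vs 27.9% — Martin has the higher rate overall. They agree.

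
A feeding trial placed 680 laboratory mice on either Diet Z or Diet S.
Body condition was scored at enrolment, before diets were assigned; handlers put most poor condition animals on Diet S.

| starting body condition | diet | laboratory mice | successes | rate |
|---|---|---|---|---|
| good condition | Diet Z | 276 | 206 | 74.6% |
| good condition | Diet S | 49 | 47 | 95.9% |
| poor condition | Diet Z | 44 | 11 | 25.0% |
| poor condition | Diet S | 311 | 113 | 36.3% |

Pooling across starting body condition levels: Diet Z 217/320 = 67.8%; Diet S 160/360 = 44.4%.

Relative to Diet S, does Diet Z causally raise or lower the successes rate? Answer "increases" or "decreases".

decreases

Nothing the diet does changes starting body condition; the imbalance is an allocation artefact. With starting body condition also predicting the outcome, the pooled figure is confounded, and the within-stratum comparison is the causal one.
Within each level — good condition: 74.6% vs 95.9%; poor condition: 25.0% vs 36.3% — Diet S is higher every time.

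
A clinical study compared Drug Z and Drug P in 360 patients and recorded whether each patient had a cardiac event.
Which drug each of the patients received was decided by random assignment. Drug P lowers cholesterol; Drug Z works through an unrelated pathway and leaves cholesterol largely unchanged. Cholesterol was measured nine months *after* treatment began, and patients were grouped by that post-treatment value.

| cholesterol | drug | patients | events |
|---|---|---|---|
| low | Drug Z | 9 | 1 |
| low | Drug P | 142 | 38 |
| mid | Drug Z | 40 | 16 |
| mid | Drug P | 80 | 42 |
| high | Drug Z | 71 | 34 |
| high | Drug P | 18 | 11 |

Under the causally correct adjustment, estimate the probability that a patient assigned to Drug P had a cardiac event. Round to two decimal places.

0.38

Cholesterol is recorded after the drug and is itself shifted by it — it sits on the causal path from drug to outcome. Conditioning on a mediator would strip out part of the effect we want; the pooled comparison gives the total causal effect.
So P(outcome | do(Drug P)) is just the pooled rate for Drug P: 91/240 = 0.379.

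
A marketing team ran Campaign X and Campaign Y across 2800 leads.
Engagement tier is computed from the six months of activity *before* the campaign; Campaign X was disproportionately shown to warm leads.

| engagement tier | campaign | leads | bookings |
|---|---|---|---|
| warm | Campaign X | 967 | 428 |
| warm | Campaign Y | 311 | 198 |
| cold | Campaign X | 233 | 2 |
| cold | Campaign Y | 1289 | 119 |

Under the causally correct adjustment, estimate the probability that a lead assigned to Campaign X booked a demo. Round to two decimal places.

0.21

Nothing the campaign does changes engagement tier; the imbalance is an allocation artefact. With engagement tier also predicting the outcome, the pooled figure is confounded, and the within-stratum comparison is the causal one.
Standardising Campaign X to the population engagement tier mix: 0.456·428/967 + 0.544·2/233 = 0.207.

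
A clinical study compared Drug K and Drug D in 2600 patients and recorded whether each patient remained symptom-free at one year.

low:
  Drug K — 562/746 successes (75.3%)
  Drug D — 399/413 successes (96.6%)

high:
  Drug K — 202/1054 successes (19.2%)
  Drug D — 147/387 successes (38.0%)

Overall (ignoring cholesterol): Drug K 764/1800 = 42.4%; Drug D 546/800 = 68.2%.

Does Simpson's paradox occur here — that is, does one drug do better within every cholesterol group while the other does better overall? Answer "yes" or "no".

no

Within each cholesterol level (low 75.3% vs 96.6%; high 19.2% vs 38.0%), Drug D has the higher rate every time. Pooled: 42.4% vs 68.2% — Drug D has the higher rate overall. They agree.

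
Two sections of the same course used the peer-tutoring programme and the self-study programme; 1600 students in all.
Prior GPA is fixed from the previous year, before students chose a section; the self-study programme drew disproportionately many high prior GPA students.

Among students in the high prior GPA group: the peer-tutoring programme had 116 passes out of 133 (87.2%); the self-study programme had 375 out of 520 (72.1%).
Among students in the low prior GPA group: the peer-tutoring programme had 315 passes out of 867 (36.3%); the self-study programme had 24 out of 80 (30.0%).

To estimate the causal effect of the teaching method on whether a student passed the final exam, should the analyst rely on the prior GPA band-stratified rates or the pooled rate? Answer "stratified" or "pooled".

Here prior GPA band is a common cause — it drives both which teaching method a case falls under and the outcome. The crude comparison mixes populations; the stratum-specific rates are the causally relevant ones.
Within each level — high prior GPA: 87.2% vs 72.1%; low prior GPA: 36.3% vs 30.0% — the peer-tutoring programme is higher every time.

stratified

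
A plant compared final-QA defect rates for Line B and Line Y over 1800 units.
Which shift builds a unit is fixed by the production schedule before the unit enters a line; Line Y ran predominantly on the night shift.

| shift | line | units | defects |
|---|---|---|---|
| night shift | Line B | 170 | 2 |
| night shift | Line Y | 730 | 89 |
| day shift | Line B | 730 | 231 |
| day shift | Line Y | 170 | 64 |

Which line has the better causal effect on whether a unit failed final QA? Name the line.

Line B

Within every shift level Line B has the lower rate, yet pooled Line Y does — Simpson's reversal.
Nothing the line does changes shift; the imbalance is an allocation artefact. With shift also predicting the outcome, the pooled figure is confounded, and the within-stratum comparison is the causal one.
Within each level — night shift: 1.2% vs 12.2%; day shift: 31.6% vs 37.6% — Line B is lower every time.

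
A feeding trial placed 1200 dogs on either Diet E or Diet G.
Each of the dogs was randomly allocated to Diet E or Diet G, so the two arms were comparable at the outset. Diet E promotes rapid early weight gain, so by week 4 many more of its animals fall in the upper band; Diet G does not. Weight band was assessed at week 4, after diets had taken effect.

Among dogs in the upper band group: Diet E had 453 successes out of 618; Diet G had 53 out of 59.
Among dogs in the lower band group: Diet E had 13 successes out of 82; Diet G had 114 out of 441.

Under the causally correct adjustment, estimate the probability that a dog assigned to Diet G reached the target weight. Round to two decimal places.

Stratifying would compare diets among dogs the diets themselves sorted into week-4 weight band groups — a form of selection on an intermediate. The unconditioned pooled rates give the total causal effect.
So P(outcome | do(Diet G)) is just the pooled rate for Diet G: 167/500 = 0.334.

0.33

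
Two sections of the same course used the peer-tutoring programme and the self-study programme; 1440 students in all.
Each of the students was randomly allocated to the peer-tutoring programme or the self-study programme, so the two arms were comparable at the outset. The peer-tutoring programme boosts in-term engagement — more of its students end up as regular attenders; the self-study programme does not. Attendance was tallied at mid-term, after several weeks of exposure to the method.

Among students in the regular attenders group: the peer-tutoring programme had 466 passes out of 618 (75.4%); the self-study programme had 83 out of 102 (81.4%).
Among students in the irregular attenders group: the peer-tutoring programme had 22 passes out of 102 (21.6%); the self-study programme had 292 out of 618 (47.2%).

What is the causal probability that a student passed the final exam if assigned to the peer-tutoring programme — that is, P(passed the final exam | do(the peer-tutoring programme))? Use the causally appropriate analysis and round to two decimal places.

0.68

Mid-term attendance is downstream of the teaching method. One should not condition on a consequence of treatment, so the overall rates are the right comparison.
So P(outcome | do(the peer-tutoring programme)) is just the pooled rate for the peer-tutoring programme: 488/720 = 0.678.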